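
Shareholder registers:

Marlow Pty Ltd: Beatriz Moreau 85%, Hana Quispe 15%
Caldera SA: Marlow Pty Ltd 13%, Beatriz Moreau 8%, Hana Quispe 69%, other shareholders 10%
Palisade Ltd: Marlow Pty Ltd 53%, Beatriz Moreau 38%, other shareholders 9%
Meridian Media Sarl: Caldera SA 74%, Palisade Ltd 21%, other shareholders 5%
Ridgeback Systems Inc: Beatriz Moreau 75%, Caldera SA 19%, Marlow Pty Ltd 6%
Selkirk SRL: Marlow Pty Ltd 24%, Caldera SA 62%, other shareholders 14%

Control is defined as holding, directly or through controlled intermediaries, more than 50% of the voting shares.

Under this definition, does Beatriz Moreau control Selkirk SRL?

Beatriz holds 85% of Marlow, so Beatriz controls Marlow.
Marlow and Beatriz together hold 53% + 38% = 91% of Palisade, so Beatriz controls Palisade.
Beatriz and Marlow together hold 75% + 6% = 81% of Ridgeback, so Beatriz controls Ridgeback.
In Selkirk, Beatriz's side holds only 24%, not > 50%.
So Beatriz does not control Selkirk.

No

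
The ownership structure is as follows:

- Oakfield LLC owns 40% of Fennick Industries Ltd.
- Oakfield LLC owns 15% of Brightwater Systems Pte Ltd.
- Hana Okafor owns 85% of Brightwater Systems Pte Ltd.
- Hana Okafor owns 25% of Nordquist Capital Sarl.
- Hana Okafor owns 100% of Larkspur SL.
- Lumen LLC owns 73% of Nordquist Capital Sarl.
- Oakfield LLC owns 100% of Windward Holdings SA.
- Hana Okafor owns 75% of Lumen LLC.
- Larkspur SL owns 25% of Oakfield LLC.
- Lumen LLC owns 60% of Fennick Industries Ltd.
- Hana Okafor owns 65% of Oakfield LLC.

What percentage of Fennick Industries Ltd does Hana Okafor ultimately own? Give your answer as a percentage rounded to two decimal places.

Hana reaches Fennick along 3 paths.
Via Lumen: 75% × 60% = 45%.
Via Oakfield: 65% × 40% = 26%.
Via Larkspur → Oakfield: 100% × 25% × 40% = 10%.
Total: 45% + 26% + 10% = 81%.
Rounded: 81.00%.

81.00%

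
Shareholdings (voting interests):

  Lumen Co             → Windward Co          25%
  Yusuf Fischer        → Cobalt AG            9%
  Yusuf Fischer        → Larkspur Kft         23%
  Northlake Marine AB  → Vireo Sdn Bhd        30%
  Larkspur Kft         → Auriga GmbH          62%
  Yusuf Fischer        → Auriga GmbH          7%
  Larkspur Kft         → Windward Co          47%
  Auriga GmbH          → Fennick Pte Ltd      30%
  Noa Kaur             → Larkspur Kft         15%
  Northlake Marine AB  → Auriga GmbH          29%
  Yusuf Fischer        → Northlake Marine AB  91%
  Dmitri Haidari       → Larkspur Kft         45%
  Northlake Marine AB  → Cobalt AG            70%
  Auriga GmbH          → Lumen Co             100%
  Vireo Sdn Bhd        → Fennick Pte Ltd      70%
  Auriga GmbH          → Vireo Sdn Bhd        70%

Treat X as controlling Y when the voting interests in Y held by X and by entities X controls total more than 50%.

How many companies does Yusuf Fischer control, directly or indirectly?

Yusuf holds 91% of Northlake, so Yusuf controls Northlake.
Northlake and Yusuf together hold 70% + 9% = 79% of Cobalt, so Yusuf controls Cobalt.
No other company's threshold is met.
Yusuf controls 2 companies.

2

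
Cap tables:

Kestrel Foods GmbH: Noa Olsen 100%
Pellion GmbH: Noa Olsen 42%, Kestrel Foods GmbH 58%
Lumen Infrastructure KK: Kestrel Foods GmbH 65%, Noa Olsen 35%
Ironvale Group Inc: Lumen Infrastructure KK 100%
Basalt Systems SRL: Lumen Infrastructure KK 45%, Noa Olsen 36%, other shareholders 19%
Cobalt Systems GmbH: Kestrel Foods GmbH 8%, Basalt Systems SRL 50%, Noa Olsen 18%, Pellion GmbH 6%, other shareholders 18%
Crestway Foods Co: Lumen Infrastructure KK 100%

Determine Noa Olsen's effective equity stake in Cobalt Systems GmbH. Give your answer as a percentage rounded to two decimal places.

72.50%

Noa reaches Cobalt along 7 paths.
Via Kestrel: 100% × 8% = 8%.
Via Kestrel → Lumen → Basalt: 100% × 65% × 45% × 50% = 14.625%.
Via Lumen → Basalt: 35% × 45% × 50% = 7.875%.
Via Basalt: 36% × 50% = 18%.
Direct stake: 18% = 18%.
Via Pellion: 42% × 6% = 2.52%.
Via Kestrel → Pellion: 100% × 58% × 6% = 3.48%.
Total: 8% + 14.625% + 7.875% + 18% + 18% + 2.52% + 3.48% = 72.5%.
Rounded: 72.50%.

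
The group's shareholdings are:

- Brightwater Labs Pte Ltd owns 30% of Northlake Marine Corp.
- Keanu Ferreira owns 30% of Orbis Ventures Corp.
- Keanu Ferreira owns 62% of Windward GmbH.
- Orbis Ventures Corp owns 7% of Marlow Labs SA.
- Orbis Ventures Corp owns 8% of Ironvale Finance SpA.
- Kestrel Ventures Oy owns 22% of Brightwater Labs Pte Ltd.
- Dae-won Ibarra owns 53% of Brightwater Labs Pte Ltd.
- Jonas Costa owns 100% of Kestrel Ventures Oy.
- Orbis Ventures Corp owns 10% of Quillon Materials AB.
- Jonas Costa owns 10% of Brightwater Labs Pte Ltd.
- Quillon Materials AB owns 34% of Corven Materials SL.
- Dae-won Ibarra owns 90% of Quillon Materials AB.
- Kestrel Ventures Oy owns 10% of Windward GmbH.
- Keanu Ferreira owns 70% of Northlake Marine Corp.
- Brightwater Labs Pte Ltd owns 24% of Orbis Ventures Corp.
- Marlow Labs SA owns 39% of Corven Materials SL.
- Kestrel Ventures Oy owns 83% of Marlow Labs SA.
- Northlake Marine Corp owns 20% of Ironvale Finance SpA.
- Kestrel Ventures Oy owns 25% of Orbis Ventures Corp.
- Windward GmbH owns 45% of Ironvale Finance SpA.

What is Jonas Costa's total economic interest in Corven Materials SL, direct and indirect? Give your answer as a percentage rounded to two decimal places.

Jonas reaches Corven along 7 paths.
Via Kestrel → Orbis → Quillon: 100% × 25% × 10% × 34% = 0.85%.
Via Kestrel → Brightwater → Orbis → Quillon: 100% × 22% × 24% × 10% × 34% = 0.17952%.
Via Brightwater → Orbis → Quillon: 10% × 24% × 10% × 34% = 0.0816%.
Via Kestrel → Marlow: 100% × 83% × 39% = 32.37%.
Via Kestrel → Orbis → Marlow: 100% × 25% × 7% × 39% = 0.6825%.
Via Kestrel → Brightwater → Orbis → Marlow: 100% × 22% × 24% × 7% × 39% = 0.144144%.
Via Brightwater → Orbis → Marlow: 10% × 24% × 7% × 39% = 0.06552%.
Total: 0.85% + 0.17952% + 0.0816% + 32.37% + 0.6825% + 0.144144% + 0.06552% = 34.373284%.
Rounded: 34.37%.

34.37%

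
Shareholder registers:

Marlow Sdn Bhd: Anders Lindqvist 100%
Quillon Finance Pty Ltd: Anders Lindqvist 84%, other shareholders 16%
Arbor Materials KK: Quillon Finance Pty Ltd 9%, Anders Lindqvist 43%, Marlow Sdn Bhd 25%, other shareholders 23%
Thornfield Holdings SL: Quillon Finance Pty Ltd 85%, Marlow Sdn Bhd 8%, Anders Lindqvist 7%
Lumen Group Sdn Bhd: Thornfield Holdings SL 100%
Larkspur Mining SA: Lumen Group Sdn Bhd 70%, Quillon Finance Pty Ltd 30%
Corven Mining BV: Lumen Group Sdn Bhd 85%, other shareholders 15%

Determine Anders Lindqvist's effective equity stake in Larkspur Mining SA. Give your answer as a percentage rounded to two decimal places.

Anders reaches Larkspur along 4 paths.
Via Quillon → Thornfield → Lumen: 84% × 85% × 100% × 70% = 49.98%.
Via Marlow → Thornfield → Lumen: 100% × 8% × 100% × 70% = 5.6%.
Via Thornfield → Lumen: 7% × 100% × 70% = 4.9%.
Via Quillon: 84% × 30% = 25.2%.
Total: 49.98% + 5.6% + 4.9% + 25.2% = 85.68%.

85.68%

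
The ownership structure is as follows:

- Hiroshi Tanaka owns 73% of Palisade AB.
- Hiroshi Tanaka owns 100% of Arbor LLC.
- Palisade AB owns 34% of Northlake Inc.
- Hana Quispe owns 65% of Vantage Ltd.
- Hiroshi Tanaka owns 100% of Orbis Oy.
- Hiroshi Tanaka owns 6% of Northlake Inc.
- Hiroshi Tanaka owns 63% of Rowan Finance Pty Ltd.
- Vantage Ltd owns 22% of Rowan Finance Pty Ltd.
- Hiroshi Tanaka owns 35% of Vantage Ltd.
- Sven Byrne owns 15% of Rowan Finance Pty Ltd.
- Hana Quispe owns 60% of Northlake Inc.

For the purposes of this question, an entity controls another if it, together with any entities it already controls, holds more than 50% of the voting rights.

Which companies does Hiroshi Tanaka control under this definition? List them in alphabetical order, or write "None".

Hiroshi holds 63% of Rowan, so Hiroshi controls Rowan.
Hiroshi holds 73% of Palisade, so Hiroshi controls Palisade.
Hiroshi holds 100% of Orbis, so Hiroshi controls Orbis.
Hiroshi holds 100% of Arbor, so Hiroshi controls Arbor.
No other company's threshold is met.

Arbor LLC, Orbis Oy, Palisade AB, Rowan Finance Pty Ltd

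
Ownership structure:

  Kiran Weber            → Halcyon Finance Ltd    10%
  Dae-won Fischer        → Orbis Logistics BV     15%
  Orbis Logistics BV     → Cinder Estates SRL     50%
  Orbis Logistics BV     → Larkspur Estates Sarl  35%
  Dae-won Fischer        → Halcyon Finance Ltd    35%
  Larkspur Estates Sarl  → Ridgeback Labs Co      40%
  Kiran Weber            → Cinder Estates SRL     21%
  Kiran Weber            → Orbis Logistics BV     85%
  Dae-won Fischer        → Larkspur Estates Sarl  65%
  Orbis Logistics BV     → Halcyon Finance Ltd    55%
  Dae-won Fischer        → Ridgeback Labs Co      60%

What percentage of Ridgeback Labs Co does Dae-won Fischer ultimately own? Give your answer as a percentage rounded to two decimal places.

88.10%

Dae-won reaches Ridgeback along 3 paths.
Direct stake: 60% = 60%.
Via Orbis → Larkspur: 15% × 35% × 40% = 2.1%.
Via Larkspur: 65% × 40% = 26%.
Total: 60% + 2.1% + 26% = 88.1%.
Rounded: 88.10%.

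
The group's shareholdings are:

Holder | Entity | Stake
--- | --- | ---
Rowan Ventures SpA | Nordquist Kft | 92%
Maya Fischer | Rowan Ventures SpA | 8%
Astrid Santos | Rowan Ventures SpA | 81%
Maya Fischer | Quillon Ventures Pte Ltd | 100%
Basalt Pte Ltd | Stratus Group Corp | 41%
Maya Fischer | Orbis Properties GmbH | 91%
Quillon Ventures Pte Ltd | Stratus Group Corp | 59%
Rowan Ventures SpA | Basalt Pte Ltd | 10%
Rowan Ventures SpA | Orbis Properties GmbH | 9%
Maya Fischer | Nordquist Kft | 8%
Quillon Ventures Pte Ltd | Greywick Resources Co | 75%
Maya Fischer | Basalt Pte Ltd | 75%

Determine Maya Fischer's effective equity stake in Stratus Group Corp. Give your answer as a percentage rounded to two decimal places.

Maya reaches Stratus along 3 paths.
Via Quillon: 100% × 59% = 59%.
Via Basalt: 75% × 41% = 30.75%.
Via Rowan → Basalt: 8% × 10% × 41% = 0.328%.
Total: 59% + 30.75% + 0.328% = 90.078%.
Rounded: 90.08%.

90.08%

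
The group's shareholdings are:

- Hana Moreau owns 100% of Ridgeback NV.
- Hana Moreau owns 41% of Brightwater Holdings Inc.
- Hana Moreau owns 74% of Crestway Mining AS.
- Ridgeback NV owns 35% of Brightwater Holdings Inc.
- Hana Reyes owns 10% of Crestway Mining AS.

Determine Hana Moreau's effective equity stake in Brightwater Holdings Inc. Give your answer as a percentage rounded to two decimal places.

Hana Moreau reaches Brightwater along 2 paths.
Via Ridgeback: 100% × 35% = 35%.
Direct stake: 41% = 41%.
Total: 35% + 41% = 76%.
Rounded: 76.00%.

76.00%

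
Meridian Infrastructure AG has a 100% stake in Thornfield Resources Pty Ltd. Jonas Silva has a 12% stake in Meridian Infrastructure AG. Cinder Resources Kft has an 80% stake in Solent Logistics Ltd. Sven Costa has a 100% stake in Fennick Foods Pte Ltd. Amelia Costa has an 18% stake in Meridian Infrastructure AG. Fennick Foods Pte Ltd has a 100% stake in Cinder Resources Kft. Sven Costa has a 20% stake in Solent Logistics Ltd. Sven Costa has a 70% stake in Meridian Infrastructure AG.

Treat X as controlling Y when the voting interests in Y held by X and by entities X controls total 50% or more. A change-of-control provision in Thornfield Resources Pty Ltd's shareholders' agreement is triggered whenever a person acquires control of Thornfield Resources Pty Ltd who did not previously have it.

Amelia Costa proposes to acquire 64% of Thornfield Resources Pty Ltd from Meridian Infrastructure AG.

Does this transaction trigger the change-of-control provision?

Yes

The purchase adds only to Amelia's holdings (Meridian's stake shrinks), so Amelia is the only person who could newly come to control Thornfield.
Amelia's largest direct stake is 18% in Meridian, which does not meet the threshold, so Amelia controls no company.
Neither Amelia nor any entity Amelia controls holds any voting interest in Thornfield.
So before the transaction, Amelia does not control Thornfield.
After the purchase, Amelia holds 64% of Thornfield directly, and Meridian's stake falls to 36%.
Amelia holds 64% of Thornfield, so Amelia controls Thornfield.
Amelia did not control Thornfield before and does after, so the clause is triggered.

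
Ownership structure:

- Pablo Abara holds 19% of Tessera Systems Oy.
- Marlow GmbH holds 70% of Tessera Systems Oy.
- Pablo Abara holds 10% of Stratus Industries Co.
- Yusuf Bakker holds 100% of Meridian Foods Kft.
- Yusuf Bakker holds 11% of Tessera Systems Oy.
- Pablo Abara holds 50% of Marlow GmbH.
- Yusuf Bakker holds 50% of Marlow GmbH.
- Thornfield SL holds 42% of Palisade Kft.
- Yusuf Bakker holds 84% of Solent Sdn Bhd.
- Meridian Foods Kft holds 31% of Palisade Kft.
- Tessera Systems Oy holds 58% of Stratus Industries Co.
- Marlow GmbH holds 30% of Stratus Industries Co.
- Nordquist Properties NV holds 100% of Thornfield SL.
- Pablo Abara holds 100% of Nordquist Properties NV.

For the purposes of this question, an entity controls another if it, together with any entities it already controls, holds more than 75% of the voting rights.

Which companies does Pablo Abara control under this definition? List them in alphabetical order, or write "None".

Nordquist Properties NV, Thornfield SL

Pablo holds 100% of Nordquist, so Pablo controls Nordquist.
Nordquist holds 100% of Thornfield, so Pablo controls Thornfield.
No other company's threshold is met.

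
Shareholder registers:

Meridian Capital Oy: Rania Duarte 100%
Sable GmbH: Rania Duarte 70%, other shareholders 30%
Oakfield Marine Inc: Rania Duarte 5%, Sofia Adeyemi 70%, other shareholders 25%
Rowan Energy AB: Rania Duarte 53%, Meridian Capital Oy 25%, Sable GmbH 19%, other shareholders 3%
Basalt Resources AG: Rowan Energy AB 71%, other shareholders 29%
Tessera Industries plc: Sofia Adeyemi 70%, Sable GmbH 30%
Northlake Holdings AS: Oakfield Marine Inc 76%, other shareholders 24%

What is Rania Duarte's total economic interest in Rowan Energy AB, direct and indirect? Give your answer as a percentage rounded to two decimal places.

Rania reaches Rowan along 3 paths.
Direct stake: 53% = 53%.
Via Meridian: 100% × 25% = 25%.
Via Sable: 70% × 19% = 13.3%.
Total: 53% + 25% + 13.3% = 91.3%.
Rounded: 91.30%.

91.30%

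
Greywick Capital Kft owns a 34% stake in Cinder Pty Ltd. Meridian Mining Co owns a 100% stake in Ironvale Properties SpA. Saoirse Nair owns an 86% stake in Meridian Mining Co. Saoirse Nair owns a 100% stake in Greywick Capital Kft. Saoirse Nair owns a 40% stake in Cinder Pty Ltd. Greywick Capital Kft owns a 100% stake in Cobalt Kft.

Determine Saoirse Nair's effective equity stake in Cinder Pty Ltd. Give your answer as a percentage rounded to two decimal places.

Saoirse reaches Cinder along 2 paths.
Direct stake: 40% = 40%.
Via Greywick: 100% × 34% = 34%.
Total: 40% + 34% = 74%.
Rounded: 74.00%.

74.00%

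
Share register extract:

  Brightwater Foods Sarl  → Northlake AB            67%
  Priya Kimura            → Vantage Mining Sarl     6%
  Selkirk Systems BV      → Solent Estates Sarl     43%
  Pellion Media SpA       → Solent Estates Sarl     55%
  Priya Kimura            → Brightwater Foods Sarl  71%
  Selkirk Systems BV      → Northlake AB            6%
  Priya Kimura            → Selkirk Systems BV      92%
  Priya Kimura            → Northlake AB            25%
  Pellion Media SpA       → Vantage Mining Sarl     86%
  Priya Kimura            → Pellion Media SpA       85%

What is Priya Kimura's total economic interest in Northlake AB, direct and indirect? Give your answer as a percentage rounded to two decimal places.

78.09%

Priya reaches Northlake along 3 paths.
Direct stake: 25% = 25%.
Via Selkirk: 92% × 6% = 5.52%.
Via Brightwater: 71% × 67% = 47.57%.
Total: 25% + 5.52% + 47.57% = 78.09%.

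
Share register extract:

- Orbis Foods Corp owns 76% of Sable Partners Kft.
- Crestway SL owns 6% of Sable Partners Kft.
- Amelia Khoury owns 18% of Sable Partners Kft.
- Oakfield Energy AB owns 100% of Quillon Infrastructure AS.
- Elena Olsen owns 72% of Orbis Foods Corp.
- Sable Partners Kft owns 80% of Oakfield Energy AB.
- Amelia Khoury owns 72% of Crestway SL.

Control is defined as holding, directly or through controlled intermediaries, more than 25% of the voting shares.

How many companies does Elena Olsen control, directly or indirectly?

Elena holds 72% of Orbis, so Elena controls Orbis.
Orbis holds 76% of Sable, so Elena controls Sable.
Sable holds 80% of Oakfield, so Elena controls Oakfield.
Oakfield holds 100% of Quillon, so Elena controls Quillon.
No other company's threshold is met.
Elena controls 4 companies.

4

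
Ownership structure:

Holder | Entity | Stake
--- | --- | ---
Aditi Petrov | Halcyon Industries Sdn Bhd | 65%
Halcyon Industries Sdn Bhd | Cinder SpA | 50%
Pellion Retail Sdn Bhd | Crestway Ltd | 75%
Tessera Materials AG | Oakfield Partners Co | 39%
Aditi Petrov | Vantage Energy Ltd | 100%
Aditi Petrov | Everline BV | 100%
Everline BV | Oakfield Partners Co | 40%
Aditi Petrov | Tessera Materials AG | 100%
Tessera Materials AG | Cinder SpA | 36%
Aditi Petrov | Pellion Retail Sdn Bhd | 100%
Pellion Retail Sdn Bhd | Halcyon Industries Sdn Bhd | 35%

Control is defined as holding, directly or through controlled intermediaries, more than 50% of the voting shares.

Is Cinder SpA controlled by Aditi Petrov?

Aditi holds 100% of Tessera, so Aditi controls Tessera.
Aditi holds 100% of Pellion, so Aditi controls Pellion.
Pellion and Aditi together hold 35% + 65% = 100% of Halcyon, so Aditi controls Halcyon.
Tessera and Halcyon together hold 36% + 50% = 86% of Cinder, so Aditi controls Cinder.

Yes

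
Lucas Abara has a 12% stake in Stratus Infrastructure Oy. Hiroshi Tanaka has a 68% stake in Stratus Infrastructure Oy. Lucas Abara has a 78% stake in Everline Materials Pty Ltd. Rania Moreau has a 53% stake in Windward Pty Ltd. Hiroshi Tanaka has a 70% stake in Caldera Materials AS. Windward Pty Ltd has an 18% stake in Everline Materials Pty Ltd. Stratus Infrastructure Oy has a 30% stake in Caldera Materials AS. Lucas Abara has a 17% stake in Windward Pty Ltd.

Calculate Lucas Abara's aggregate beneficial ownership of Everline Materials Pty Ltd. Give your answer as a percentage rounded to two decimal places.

81.06%

Lucas reaches Everline along 2 paths.
Via Windward: 17% × 18% = 3.06%.
Direct stake: 78% = 78%.
Total: 3.06% + 78% = 81.06%.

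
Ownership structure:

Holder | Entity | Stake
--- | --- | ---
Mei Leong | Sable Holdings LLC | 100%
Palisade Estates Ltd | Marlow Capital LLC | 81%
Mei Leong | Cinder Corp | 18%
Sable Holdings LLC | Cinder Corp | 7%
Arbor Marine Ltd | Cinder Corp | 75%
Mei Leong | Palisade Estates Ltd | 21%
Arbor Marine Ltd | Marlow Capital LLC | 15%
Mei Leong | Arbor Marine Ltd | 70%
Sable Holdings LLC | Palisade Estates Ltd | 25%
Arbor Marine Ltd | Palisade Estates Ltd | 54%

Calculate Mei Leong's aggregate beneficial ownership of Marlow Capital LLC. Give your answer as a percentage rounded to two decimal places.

Mei reaches Marlow along 4 paths.
Via Palisade: 21% × 81% = 17.01%.
Via Sable → Palisade: 100% × 25% × 81% = 20.25%.
Via Arbor → Palisade: 70% × 54% × 81% = 30.618%.
Via Arbor: 70% × 15% = 10.5%.
Total: 17.01% + 20.25% + 30.618% + 10.5% = 78.378%.
Rounded: 78.38%.

78.38%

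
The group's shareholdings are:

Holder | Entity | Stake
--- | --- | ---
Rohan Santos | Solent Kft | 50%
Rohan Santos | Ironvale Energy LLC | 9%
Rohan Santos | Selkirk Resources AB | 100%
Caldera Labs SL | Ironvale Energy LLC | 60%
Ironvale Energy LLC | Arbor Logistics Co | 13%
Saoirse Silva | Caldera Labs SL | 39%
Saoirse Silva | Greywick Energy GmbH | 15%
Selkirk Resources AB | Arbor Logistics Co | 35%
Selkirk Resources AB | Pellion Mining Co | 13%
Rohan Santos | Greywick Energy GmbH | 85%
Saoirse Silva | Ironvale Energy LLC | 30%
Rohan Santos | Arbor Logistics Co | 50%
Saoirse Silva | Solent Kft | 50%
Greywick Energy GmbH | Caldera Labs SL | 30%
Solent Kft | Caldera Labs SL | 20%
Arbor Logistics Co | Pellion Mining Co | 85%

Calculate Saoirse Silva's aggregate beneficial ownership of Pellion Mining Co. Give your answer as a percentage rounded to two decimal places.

6.86%

Saoirse reaches Pellion along 4 paths.
Via Ironvale → Arbor: 30% × 13% × 85% = 3.315%.
Via Solent → Caldera → Ironvale → Arbor: 50% × 20% × 60% × 13% × 85% = 0.663%.
Via Greywick → Caldera → Ironvale → Arbor: 15% × 30% × 60% × 13% × 85% = 0.29835%.
Via Caldera → Ironvale → Arbor: 39% × 60% × 13% × 85% = 2.5857%.
Total: 3.315% + 0.663% + 0.29835% + 2.5857% = 6.86205%.
Rounded: 6.86%.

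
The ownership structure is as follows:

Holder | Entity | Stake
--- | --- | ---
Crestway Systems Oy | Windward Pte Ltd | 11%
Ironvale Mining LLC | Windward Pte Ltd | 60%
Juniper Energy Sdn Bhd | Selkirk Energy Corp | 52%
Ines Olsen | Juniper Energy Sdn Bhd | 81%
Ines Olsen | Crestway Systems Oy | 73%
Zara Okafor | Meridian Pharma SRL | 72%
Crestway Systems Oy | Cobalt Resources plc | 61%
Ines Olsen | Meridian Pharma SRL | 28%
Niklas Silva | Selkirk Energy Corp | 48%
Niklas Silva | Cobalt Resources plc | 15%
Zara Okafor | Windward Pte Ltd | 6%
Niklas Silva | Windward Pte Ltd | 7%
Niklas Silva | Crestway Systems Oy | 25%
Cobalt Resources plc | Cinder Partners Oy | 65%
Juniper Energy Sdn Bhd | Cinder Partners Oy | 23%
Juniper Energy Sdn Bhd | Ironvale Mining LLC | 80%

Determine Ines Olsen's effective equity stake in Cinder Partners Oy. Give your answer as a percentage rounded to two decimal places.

47.57%

Ines reaches Cinder along 2 paths.
Via Juniper: 81% × 23% = 18.63%.
Via Crestway → Cobalt: 73% × 61% × 65% = 28.9445%.
Total: 18.63% + 28.9445% = 47.5745%.
Rounded: 47.57%.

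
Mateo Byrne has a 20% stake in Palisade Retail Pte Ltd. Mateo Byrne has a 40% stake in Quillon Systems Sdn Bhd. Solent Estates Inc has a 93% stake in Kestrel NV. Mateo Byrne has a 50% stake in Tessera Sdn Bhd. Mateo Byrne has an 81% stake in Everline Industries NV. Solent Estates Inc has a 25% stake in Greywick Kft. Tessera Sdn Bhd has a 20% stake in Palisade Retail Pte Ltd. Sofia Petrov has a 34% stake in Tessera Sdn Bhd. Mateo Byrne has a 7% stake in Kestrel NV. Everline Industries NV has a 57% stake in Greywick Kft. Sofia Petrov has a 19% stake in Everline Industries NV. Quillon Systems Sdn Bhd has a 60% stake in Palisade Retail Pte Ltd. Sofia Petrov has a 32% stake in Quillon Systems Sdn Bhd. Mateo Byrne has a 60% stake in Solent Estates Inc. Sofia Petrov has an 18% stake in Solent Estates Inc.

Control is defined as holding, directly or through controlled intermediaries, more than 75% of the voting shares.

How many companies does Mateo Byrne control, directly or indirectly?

1

Mateo holds 81% of Everline, so Mateo controls Everline.
No other company's threshold is met.
Mateo controls 1 company.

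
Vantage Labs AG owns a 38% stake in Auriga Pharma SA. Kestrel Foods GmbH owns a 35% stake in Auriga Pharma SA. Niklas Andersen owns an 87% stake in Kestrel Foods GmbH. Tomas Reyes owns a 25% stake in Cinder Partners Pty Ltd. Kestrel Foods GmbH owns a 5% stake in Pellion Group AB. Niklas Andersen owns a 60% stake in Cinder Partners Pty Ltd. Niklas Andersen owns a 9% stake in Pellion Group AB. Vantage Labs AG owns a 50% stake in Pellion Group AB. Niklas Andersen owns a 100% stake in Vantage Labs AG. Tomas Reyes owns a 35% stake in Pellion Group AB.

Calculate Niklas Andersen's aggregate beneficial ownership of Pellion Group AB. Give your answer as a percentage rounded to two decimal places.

Niklas reaches Pellion along 3 paths.
Via Vantage: 100% × 50% = 50%.
Direct stake: 9% = 9%.
Via Kestrel: 87% × 5% = 4.35%.
Total: 50% + 9% + 4.35% = 63.35%.

63.35%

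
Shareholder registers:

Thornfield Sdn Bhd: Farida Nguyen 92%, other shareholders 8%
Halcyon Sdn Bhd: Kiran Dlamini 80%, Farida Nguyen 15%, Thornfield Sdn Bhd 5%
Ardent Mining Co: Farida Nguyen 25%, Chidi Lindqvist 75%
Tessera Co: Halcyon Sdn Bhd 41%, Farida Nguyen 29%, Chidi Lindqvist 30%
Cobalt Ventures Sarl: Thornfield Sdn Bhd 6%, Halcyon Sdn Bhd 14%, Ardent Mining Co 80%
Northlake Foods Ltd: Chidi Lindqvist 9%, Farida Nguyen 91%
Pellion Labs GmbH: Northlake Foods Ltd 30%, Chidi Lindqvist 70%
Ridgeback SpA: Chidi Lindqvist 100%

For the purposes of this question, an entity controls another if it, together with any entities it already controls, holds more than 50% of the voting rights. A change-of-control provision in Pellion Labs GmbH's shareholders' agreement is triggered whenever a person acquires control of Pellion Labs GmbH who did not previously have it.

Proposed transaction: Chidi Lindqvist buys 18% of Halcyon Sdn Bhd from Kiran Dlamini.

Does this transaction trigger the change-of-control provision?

No

The purchase adds only to Chidi's holdings (Kiran's stake shrinks), so Chidi is the only person who could newly come to control Pellion.
Chidi holds 70% of Pellion, so Chidi controls Pellion.
So Chidi already controls Pellion before the transaction.
After the purchase, Chidi holds 18% of Halcyon directly, and Kiran's stake falls to 62%.
Chidi controlled Pellion already, so this is not a new person acquiring control; every other person's position is unchanged or reduced.
No new person acquires control, so the clause is not triggered.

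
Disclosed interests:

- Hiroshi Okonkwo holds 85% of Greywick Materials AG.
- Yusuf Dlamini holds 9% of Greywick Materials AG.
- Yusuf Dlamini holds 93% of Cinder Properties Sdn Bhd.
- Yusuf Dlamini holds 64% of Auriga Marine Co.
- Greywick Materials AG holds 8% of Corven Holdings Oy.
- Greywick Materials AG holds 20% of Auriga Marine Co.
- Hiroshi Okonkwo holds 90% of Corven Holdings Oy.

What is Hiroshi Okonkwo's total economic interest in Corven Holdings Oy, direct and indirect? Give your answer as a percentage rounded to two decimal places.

96.80%

Hiroshi reaches Corven along 2 paths.
Via Greywick: 85% × 8% = 6.8%.
Direct stake: 90% = 90%.
Total: 6.8% + 90% = 96.8%.
Rounded: 96.80%.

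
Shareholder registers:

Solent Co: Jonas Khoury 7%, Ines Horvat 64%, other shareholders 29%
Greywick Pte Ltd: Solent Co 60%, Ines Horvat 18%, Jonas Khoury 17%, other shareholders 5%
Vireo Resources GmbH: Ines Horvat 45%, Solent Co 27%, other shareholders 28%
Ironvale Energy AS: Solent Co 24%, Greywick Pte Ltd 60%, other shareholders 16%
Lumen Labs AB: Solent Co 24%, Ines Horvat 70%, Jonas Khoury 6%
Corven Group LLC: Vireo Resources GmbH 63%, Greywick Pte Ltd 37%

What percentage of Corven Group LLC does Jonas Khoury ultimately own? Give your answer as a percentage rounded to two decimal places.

Jonas reaches Corven along 3 paths.
Via Solent → Vireo: 7% × 27% × 63% = 1.1907%.
Via Solent → Greywick: 7% × 60% × 37% = 1.554%.
Via Greywick: 17% × 37% = 6.29%.
Total: 1.1907% + 1.554% + 6.29% = 9.0347%.
Rounded: 9.03%.

9.03%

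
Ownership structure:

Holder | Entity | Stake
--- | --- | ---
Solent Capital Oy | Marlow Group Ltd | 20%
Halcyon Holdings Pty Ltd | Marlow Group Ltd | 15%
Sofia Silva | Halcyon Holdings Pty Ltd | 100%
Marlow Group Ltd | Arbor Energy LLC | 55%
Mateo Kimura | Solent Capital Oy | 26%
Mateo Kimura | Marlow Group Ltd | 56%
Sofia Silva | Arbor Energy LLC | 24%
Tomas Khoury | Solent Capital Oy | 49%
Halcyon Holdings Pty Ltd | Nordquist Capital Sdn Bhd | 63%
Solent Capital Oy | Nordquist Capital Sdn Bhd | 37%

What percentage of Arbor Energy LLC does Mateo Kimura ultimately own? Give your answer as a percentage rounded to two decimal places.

Mateo reaches Arbor along 2 paths.
Via Solent → Marlow: 26% × 20% × 55% = 2.86%.
Via Marlow: 56% × 55% = 30.8%.
Total: 2.86% + 30.8% = 33.66%.

33.66%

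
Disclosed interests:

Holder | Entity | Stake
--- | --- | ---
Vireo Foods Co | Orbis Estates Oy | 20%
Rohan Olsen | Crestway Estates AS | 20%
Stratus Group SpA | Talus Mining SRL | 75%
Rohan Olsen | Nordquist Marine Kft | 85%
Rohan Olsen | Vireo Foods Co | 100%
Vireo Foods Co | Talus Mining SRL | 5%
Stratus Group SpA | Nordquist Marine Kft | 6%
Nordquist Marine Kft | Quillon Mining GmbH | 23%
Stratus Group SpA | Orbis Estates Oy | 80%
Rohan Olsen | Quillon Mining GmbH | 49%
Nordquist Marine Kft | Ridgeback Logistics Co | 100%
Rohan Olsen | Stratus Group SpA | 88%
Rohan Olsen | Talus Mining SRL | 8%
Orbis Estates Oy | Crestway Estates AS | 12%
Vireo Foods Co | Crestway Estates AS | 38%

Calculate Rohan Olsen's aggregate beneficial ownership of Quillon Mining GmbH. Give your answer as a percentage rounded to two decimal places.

Rohan reaches Quillon along 3 paths.
Via Stratus → Nordquist: 88% × 6% × 23% = 1.2144%.
Via Nordquist: 85% × 23% = 19.55%.
Direct stake: 49% = 49%.
Total: 1.2144% + 19.55% + 49% = 69.7644%.
Rounded: 69.76%.

69.76%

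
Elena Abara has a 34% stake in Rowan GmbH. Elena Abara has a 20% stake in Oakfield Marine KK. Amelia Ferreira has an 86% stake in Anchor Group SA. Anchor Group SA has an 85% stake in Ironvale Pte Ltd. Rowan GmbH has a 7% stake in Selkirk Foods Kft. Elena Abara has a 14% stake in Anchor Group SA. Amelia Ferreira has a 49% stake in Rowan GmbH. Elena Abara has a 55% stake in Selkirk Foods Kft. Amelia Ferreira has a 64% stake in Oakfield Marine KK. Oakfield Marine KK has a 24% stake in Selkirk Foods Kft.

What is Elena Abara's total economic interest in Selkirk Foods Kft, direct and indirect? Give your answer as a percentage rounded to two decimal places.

62.18%

Elena reaches Selkirk along 3 paths.
Direct stake: 55% = 55%.
Via Oakfield: 20% × 24% = 4.8%.
Via Rowan: 34% × 7% = 2.38%.
Total: 55% + 4.8% + 2.38% = 62.18%.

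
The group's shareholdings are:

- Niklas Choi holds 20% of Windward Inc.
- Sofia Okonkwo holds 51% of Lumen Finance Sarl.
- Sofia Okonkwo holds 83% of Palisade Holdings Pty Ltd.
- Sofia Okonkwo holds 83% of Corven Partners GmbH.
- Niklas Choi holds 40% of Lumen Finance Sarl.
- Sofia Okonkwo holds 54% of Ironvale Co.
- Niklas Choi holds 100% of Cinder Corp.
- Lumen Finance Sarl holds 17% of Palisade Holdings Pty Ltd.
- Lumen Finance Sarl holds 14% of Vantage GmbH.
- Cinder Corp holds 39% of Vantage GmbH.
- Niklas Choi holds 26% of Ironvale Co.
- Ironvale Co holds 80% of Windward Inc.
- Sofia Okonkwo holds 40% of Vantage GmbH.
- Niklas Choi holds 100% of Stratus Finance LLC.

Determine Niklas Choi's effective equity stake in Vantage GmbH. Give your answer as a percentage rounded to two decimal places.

44.60%

Niklas reaches Vantage along 2 paths.
Via Cinder: 100% × 39% = 39%.
Via Lumen: 40% × 14% = 5.6%.
Total: 39% + 5.6% = 44.6%.
Rounded: 44.60%.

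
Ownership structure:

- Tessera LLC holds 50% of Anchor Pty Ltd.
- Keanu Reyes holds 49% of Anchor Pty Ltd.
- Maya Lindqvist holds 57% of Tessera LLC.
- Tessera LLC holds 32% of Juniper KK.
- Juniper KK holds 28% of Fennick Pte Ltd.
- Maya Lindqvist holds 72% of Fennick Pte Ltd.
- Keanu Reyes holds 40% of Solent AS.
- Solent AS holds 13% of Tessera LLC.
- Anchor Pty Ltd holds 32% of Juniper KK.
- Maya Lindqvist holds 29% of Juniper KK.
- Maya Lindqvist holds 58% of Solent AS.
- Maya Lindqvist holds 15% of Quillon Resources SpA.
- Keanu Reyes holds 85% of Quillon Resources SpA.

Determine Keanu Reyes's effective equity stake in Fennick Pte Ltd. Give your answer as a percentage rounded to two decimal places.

Keanu reaches Fennick along 3 paths.
Via Anchor → Juniper: 49% × 32% × 28% = 4.3904%.
Via Solent → Tessera → Anchor → Juniper: 40% × 13% × 50% × 32% × 28% = 0.23296%.
Via Solent → Tessera → Juniper: 40% × 13% × 32% × 28% = 0.46592%.
Total: 4.3904% + 0.23296% + 0.46592% = 5.08928%.
Rounded: 5.09%.

5.09%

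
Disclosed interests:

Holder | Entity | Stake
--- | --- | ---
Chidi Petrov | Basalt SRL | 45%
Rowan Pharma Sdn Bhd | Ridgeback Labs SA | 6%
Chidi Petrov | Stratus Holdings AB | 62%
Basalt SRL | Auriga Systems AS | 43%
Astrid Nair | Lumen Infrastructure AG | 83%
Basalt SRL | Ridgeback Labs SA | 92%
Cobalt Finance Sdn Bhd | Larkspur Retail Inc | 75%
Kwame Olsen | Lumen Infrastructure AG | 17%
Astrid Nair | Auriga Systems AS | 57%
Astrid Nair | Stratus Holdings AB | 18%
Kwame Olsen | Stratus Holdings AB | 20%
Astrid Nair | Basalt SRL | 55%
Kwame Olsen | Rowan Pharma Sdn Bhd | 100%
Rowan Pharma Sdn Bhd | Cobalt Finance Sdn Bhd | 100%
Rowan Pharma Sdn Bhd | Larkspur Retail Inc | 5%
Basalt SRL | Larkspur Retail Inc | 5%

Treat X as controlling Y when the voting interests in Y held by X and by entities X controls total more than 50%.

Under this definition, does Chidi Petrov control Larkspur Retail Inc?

No

Chidi holds 62% of Stratus, so Chidi controls Stratus.
Neither Chidi nor any entity Chidi controls holds any voting interest in Larkspur.
So Chidi does not control Larkspur.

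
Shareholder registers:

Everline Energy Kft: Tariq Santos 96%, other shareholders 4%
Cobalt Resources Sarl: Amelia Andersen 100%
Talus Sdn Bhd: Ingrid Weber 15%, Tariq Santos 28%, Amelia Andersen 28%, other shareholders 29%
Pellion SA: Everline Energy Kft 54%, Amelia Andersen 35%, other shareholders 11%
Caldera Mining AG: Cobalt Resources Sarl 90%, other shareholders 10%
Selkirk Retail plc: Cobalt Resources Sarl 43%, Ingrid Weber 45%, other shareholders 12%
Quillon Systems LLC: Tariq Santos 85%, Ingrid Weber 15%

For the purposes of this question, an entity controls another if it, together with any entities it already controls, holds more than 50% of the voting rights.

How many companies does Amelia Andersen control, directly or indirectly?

Amelia holds 100% of Cobalt, so Amelia controls Cobalt.
Cobalt holds 90% of Caldera, so Amelia controls Caldera.
No other company's threshold is met.
Amelia controls 2 companies.

2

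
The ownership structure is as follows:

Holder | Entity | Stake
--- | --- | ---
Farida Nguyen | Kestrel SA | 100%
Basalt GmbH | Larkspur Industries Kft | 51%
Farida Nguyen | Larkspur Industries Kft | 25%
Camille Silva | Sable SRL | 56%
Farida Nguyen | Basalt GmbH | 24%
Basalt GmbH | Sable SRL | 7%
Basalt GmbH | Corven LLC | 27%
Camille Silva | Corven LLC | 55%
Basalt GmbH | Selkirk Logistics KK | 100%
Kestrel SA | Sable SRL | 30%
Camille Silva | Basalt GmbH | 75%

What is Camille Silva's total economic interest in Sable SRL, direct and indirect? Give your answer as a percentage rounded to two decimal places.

Camille reaches Sable along 2 paths.
Direct stake: 56% = 56%.
Via Basalt: 75% × 7% = 5.25%.
Total: 56% + 5.25% = 61.25%.

61.25%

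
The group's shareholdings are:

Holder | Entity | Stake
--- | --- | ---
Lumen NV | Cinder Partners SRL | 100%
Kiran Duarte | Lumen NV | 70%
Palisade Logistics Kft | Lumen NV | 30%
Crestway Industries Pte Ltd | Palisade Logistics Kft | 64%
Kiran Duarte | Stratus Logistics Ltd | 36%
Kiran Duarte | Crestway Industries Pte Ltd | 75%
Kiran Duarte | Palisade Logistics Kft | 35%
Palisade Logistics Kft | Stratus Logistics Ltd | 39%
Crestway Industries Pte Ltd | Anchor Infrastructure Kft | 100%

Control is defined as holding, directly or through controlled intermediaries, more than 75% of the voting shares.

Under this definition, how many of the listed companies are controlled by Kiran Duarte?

0

Kiran's largest direct stake is 75% in Crestway, which does not meet the threshold.
Kiran controls 0 companies.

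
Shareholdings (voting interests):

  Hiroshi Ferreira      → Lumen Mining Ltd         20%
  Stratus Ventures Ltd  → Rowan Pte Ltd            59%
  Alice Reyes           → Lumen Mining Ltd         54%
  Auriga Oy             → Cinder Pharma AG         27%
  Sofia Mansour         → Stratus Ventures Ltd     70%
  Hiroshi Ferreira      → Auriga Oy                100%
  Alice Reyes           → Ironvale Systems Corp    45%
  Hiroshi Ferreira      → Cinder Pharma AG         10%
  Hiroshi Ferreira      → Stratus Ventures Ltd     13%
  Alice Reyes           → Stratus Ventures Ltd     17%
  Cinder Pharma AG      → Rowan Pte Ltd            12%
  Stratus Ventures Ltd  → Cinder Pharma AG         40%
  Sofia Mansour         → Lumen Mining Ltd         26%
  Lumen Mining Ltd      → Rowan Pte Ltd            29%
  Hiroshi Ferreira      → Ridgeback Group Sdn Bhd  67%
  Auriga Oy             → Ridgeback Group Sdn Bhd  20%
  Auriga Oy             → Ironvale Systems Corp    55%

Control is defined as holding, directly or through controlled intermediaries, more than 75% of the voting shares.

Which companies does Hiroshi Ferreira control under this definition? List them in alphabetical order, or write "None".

Hiroshi holds 100% of Auriga, so Hiroshi controls Auriga.
Hiroshi and Auriga together hold 67% + 20% = 87% of Ridgeback, so Hiroshi controls Ridgeback.
No other company's threshold is met.

Auriga Oy, Ridgeback Group Sdn Bhd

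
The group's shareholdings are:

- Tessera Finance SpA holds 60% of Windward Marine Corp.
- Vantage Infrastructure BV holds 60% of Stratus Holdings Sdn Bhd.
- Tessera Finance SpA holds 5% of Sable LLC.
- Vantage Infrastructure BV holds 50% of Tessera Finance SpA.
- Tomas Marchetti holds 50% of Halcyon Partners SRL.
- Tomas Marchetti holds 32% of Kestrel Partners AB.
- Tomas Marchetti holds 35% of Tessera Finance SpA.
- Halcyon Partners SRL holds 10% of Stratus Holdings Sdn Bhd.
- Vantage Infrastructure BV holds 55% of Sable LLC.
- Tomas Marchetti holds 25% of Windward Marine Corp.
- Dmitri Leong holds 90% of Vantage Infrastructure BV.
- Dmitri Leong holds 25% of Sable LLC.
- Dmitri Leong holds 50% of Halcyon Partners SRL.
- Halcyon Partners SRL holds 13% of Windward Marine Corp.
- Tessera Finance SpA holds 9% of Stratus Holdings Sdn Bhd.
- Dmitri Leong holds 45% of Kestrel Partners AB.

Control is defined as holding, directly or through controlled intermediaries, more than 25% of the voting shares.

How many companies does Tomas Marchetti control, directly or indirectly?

4

Tomas holds 32% of Kestrel, so Tomas controls Kestrel.
Tomas holds 35% of Tessera, so Tomas controls Tessera.
Tomas holds 50% of Halcyon, so Tomas controls Halcyon.
Halcyon and Tessera and Tomas together hold 13% + 60% + 25% = 98% of Windward, so Tomas controls Windward.
No other company's threshold is met.
Tomas controls 4 companies.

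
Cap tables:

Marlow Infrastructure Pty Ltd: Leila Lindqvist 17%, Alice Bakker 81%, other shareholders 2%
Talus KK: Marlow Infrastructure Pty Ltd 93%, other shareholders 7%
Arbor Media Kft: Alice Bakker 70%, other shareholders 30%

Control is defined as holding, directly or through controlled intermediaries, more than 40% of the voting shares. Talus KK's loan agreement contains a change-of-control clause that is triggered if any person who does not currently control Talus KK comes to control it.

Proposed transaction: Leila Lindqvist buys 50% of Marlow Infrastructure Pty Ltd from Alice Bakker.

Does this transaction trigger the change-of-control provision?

Yes

The purchase adds only to Leila's holdings (Alice's stake shrinks), so Leila is the only person who could newly come to control Talus.
Leila's largest direct stake is 17% in Marlow, which does not meet the threshold, so Leila controls no company.
Neither Leila nor any entity Leila controls holds any voting interest in Talus.
So before the transaction, Leila does not control Talus.
After the purchase, Leila's direct stake in Marlow rises to 17% + 50% = 67%, and Alice's stake falls to 31%.
Leila holds 67% of Marlow, so Leila controls Marlow.
Marlow holds 93% of Talus, so Leila controls Talus.
Leila did not control Talus before and does after, so the clause is triggered.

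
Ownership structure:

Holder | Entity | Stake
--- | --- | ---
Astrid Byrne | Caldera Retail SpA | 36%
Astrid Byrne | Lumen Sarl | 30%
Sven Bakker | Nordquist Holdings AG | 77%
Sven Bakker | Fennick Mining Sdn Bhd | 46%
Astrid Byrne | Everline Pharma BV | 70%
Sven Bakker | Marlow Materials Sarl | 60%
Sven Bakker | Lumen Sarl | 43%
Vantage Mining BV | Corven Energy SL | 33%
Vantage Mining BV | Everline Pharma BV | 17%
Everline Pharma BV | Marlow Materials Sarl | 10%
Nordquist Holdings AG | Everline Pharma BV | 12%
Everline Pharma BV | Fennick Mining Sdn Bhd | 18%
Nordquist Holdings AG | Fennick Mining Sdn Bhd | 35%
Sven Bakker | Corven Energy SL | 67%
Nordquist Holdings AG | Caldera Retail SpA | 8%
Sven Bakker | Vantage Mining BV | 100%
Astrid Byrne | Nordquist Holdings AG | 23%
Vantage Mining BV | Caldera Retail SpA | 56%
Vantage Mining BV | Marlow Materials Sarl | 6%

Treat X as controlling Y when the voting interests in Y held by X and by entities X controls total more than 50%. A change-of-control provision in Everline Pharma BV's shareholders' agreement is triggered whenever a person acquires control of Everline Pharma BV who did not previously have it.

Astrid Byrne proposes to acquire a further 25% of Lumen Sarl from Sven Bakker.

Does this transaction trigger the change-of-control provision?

The purchase adds only to Astrid's holdings (Sven's stake shrinks), so Astrid is the only person who could newly come to control Everline.
Astrid holds 70% of Everline, so Astrid controls Everline.
So Astrid already controls Everline before the transaction.
After the purchase, Astrid's direct stake in Lumen rises to 30% + 25% = 55%, and Sven's stake falls to 18%.
Astrid controlled Everline already, so this is not a new person acquiring control; every other person's position is unchanged or reduced.
No new person acquires control, so the clause is not triggered.

No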